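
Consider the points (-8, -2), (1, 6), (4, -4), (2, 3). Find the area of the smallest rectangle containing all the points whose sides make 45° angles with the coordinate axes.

119

In coordinates u = x + y, v = x − y the rectangle is axis-aligned; the map (x,y)→(u,v) scales areas by 2.
u-values: -10, 7, 0, 5; range = 7 − (-10) = 17.
v-values: -6, -5, 8, -1; range = 8 − (-6) = 14.
Area = (17 × 14) / 2 = 119.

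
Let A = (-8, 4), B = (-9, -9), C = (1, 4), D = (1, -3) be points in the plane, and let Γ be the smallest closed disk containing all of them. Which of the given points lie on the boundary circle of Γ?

The minimum enclosing circle of a finite set is fixed by two of the points (as a diameter) or three (as a circumcircle).
The farthest pair is B–C with squared distance 269. The circle on this segment as diameter has centre (-4, -2.5) and r² = 269/4 = 67.25.
Check A: distance² to centre = 58.25 ≤ 67.25, so it lies inside.
All remaining points lie in this disk, and no smaller disk contains both endpoints, so this is the minimum enclosing circle.
The points at distance exactly r from the centre are B, C — 2 points.

B, C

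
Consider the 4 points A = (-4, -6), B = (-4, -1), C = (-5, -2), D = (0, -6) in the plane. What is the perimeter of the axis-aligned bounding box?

20

Width = max x − min x = 0 − (-5) = 5.
Height = max y − min y = -1 − (-6) = 5.
Perimeter = 2(5 + 5) = 20.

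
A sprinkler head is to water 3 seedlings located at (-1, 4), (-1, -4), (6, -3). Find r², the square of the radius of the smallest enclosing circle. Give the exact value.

Call the three points A, B, C in the order given.
Side lengths²: AB² = 64, AC² = 98, BC² = 50.
Since AC² = 98 < 64 + 50 = 114, the triangle is acute, so the smallest enclosing circle is the circumcircle.
Circumcentre = (2, 0), r² = 25.

25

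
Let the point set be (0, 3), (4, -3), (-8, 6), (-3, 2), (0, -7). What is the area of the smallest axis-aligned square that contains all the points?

The bounding box has width 12 and height 13.
An axis-aligned square enclosing the set must have side ≥ max(width, height).
So the minimum side is max(12, 13) = 13.
Area = 13² = 169.

169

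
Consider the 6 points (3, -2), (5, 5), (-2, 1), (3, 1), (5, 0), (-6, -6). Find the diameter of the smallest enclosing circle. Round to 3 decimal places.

The farthest pair is (5, 5)–(-6, -6) with squared distance 242. The circle on this segment as diameter has centre (-0.5, -0.5) and r² = 242/4 = 60.5.
Check (3, -2): distance² to centre = 14.5 ≤ 60.5, so it lies inside.
All remaining points lie in this disk, and no smaller disk contains both endpoints, so this is the minimum enclosing circle.
Diameter = 2r = 2√(60.5) ≈ 15.556.

15.556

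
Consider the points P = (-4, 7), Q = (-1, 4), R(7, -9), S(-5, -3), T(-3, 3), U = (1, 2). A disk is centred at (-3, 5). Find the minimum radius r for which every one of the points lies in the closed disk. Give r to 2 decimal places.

The required radius is the distance from (-3, 5) to the farthest point.
Squared distances: 5, 5, 296, 68, 4, 25.
Maximum is 296, attained at R.
r = √296 ≈ 17.20.

17.20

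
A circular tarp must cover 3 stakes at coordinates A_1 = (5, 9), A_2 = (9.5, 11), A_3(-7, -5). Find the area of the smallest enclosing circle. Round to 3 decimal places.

414.887

Side lengths²: A_1A_2² = 24.25, A_1A_3² = 340, A_2A_3² = 528.25.
Since A_2A_3² = 528.25 ≥ 340 + 24.25 = 364.25, the angle opposite A_2A_3 is not acute, so the smallest enclosing circle has A_2A_3 as diameter.
Centre = midpoint of A_2A_3 = (1.25, 3), r² = 528.25/4 = 132.0625.
Area = π·r² = π·132.0625 ≈ 414.887.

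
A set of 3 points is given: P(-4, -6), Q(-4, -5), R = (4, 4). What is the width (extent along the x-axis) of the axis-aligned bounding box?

8

max x = 4, min x = -4, so width = 8.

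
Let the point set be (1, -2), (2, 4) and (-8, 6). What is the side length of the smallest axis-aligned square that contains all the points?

The bounding box has width 10 and height 8.
An axis-aligned square enclosing the set must have side ≥ max(width, height).
So the minimum side is max(10, 8) = 10.

10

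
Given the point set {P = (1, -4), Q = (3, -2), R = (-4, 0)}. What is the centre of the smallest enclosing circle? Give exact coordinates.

(-0.5, -1)

Side lengths²: PQ² = 8, PR² = 41, QR² = 53.
Since QR² = 53 ≥ 41 + 8 = 49, the angle opposite QR is not acute, so the smallest enclosing circle has QR as diameter.
Centre = midpoint of QR = (-0.5, -1), r² = 53/4 = 13.25.
Centre = (-0.5, -1).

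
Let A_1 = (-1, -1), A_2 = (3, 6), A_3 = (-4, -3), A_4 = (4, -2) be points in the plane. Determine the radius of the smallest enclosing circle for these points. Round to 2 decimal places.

5.70

The farthest pair is A_2–A_3 with squared distance 130. The circle on this segment as diameter has centre (-0.5, 1.5) and r² = 130/4 = 32.5.
Check A_1: distance² to centre = 6.5 ≤ 32.5, so it lies inside.
All remaining points lie in this disk, and no smaller disk contains both endpoints, so this is the minimum enclosing circle.
r = √(32.5) ≈ 5.70.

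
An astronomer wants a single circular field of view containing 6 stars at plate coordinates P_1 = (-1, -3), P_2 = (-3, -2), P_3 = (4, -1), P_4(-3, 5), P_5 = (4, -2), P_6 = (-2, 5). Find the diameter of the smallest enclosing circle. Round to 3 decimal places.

A smallest enclosing disk is always determined by at most three of the input points on its boundary.
The farthest pair is P_4–P_5 with squared distance 98. The circle on this segment as diameter has centre (0.5, 1.5) and r² = 98/4 = 24.5.
Check P_1: distance² to centre = 22.5 ≤ 24.5, so it lies inside.
All remaining points lie in this disk, and no smaller disk contains both endpoints, so this is the minimum enclosing circle.
Diameter = 2r = 2√(24.5) ≈ 9.899.

9.899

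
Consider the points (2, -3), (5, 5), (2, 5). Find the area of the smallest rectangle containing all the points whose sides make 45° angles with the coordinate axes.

In coordinates u = x + y, v = x − y the rectangle is axis-aligned; the map (x,y)→(u,v) scales areas by 2.
u-values: -1, 10, 7; range = 10 − (-1) = 11.
v-values: 5, 0, -3; range = 5 − (-3) = 8.
Area = (11 × 8) / 2 = 44.

44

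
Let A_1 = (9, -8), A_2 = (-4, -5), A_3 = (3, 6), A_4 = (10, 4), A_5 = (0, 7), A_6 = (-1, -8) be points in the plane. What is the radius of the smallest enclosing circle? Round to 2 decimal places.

8.79

By Welzl's lemma the MEC is supported by two points (diametrically opposite) or three points (on a circumcircle).
The minimum enclosing circle is determined by three boundary points: A_1, A_2, A_5.
Their circumcentre is (53/14, -13/14) with r² = 7565/98.
The farthest remaining point A_6 is at distance² 7145/98 ≤ 7565/98.
r = √(7565/98) ≈ 8.79.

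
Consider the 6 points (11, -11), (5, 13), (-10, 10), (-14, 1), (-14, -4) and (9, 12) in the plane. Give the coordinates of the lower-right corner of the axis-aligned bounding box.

(11, -11)

x-range [-14, 11], y-range [-11, 13].
The lower-right corner is (11, -11).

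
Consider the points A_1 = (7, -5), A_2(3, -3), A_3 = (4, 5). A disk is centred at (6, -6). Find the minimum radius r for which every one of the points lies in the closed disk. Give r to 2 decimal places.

The required radius is the distance from (6, -6) to the farthest point.
Squared distances: 2, 18, 125.
Maximum is 125, attained at A_3.
r = √125 ≈ 11.18.

11.18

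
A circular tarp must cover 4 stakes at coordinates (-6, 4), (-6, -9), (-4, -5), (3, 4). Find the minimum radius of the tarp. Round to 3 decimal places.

The farthest pair is (-6, -9)–(3, 4) with squared distance 250. The circle on this segment as diameter has centre (-1.5, -2.5) and r² = 250/4 = 62.5.
Check (-6, 4): distance² to centre = 62.5 ≤ 62.5, so it lies inside.
All remaining points lie in this disk, and no smaller disk contains both endpoints, so this is the minimum enclosing circle.
r = √(62.5) ≈ 7.906.

7.906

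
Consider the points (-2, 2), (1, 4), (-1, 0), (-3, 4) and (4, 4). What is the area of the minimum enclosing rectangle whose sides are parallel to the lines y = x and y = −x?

In coordinates u = x + y, v = x − y the rectangle is axis-aligned; the map (x,y)→(u,v) scales areas by 2.
u-values: 0, 5, -1, 1, 8; range = 8 − (-1) = 9.
v-values: -4, -3, -1, -7, 0; range = 0 − (-7) = 7.
Area = (9 × 7) / 2 = 31.5.

31.5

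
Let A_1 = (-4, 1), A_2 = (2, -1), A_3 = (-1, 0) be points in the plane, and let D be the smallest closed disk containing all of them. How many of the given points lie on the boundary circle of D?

Side lengths²: A_1A_2² = 40, A_1A_3² = 10, A_2A_3² = 10.
Since A_1A_2² = 40 ≥ 10 + 10 = 20, the angle opposite A_1A_2 is not acute, so the smallest enclosing circle has A_1A_2 as diameter.
Centre = midpoint of A_1A_2 = (-1, 0), r² = 40/4 = 10.
The points at distance exactly r from the centre are A_1, A_2 — 2 points.

2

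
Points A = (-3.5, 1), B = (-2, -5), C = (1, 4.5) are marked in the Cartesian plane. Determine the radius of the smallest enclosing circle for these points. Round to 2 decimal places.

Side lengths²: AB² = 38.25, AC² = 32.5, BC² = 99.25.
Since BC² = 99.25 ≥ 38.25 + 32.5 = 70.75, the angle opposite BC is not acute, so the smallest enclosing circle has BC as diameter.
Centre = midpoint of BC = (-0.5, -0.25), r² = 99.25/4 = 24.8125.
r = √(24.8125) ≈ 4.98.

4.98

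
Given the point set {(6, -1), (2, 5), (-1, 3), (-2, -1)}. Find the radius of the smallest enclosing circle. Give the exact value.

13/3

The minimum enclosing circle is determined by three boundary points: (6, -1), (2, 5), (-2, -1).
Their circumcentre is (2, 2/3) with r² = 169/9.
The farthest remaining point (-1, 3) is at distance² 130/9 ≤ 169/9.
r = √(169/9) = 13/3.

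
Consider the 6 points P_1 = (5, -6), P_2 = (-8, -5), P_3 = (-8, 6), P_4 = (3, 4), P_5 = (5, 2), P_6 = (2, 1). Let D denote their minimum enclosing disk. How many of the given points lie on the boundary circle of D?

The farthest pair is P_1–P_3 with squared distance 313. The circle on this segment as diameter has centre (-1.5, 0) and r² = 313/4 = 78.25.
Check P_2: distance² to centre = 67.25 ≤ 78.25, so it lies inside.
All remaining points lie in this disk, and no smaller disk contains both endpoints, so this is the minimum enclosing circle.
The points at distance exactly r from the centre are P_1, P_3 — 2 points.

2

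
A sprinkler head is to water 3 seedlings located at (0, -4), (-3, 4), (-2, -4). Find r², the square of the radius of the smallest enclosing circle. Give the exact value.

18.25

Call the three points A, B, C in the order given.
Side lengths²: AB² = 73, AC² = 4, BC² = 65.
Since AB² = 73 ≥ 65 + 4 = 69, the angle opposite AB is not acute, so the smallest enclosing circle has AB as diameter.
Centre = midpoint of AB = (-1.5, 0), r² = 73/4 = 18.25.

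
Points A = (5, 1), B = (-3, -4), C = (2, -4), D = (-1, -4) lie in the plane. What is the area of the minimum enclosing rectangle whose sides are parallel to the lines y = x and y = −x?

32.5

In coordinates u = x + y, v = x − y the rectangle is axis-aligned; the map (x,y)→(u,v) scales areas by 2.
u-values: 6, -7, -2, -5; range = 6 − (-7) = 13.
v-values: 4, 1, 6, 3; range = 6 − 1 = 5.
Area = (13 × 5) / 2 = 32.5.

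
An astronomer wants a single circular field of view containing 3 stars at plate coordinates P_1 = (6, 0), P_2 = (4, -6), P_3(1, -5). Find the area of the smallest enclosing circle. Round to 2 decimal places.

Side lengths²: P_1P_2² = 40, P_1P_3² = 50, P_2P_3² = 10.
Since P_1P_3² = 50 ≥ 40 + 10 = 50, the angle opposite P_1P_3 is not acute, so the smallest enclosing circle has P_1P_3 as diameter.
Centre = midpoint of P_1P_3 = (3.5, -2.5), r² = 50/4 = 12.5.
Area = π·r² = π·12.5 ≈ 39.27.

39.27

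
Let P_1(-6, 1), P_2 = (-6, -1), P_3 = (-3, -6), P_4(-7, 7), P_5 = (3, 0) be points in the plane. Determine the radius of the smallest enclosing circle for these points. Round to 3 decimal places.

The minimum enclosing circle of a finite set is fixed by two of the points (as a diameter) or three (as a circumcircle).
The minimum enclosing circle is determined by three boundary points: P_3, P_4, P_5.
Their circumcentre is (-131/34, 29/34) with r² = 27565/578.
The farthest remaining point P_2 is at distance² 4649/578 ≤ 27565/578.
r = √(27565/578) ≈ 6.906.

6.906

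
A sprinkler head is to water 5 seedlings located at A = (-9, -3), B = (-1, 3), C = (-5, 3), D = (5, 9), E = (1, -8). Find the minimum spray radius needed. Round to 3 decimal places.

9.475

A smallest enclosing disk is always determined by at most three of the input points on its boundary.
The minimum enclosing circle is determined by three boundary points: A, D, E.
Their circumcentre is (-11/19, 51/38) with r² = 129625/1444.
The farthest remaining point C is at distance² 32193/1444 ≤ 129625/1444.
r = √(129625/1444) ≈ 9.475.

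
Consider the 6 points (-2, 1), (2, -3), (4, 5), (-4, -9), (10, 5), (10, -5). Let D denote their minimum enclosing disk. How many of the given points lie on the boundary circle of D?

2

A smallest enclosing disk is always determined by at most three of the input points on its boundary.
The farthest pair is (-4, -9)–(10, 5) with squared distance 392. The circle on this segment as diameter has centre (3, -2) and r² = 392/4 = 98.
Check (-2, 1): distance² to centre = 34 ≤ 98, so it lies inside.
All remaining points lie in this disk, and no smaller disk contains both endpoints, so this is the minimum enclosing circle.
The points at distance exactly r from the centre are (-4, -9), (10, 5) — 2 points.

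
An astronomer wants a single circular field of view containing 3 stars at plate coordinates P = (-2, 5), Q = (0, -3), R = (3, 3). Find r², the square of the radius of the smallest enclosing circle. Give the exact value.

Side lengths²: PQ² = 68, PR² = 29, QR² = 45.
Since PQ² = 68 < 45 + 29 = 74, the triangle is acute, so the smallest enclosing circle is the circumcircle.
Circumcentre = (-2/3, 13/12), r² = 2465/144.

2465/144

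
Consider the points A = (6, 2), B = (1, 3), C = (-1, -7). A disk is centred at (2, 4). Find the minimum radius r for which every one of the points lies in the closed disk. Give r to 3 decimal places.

The required radius is the distance from (2, 4) to the farthest point.
Squared distances: 20, 2, 130.
Maximum is 130, attained at C.
r = √130 ≈ 11.402.

11.402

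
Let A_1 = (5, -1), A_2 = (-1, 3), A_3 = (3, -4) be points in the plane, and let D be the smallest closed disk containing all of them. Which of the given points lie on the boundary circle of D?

A_1, A_2, A_3

Side lengths²: A_1A_2² = 52, A_1A_3² = 13, A_2A_3² = 65.
Since A_2A_3² = 65 ≥ 52 + 13 = 65, the angle opposite A_2A_3 is not acute, so the smallest enclosing circle has A_2A_3 as diameter.
Centre = midpoint of A_2A_3 = (1, -0.5), r² = 65/4 = 16.25.
The points at distance exactly r from the centre are A_1, A_2, A_3 — 3 points.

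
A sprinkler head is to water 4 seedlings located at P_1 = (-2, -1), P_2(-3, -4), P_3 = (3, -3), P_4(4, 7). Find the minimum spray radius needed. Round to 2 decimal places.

6.52

The farthest pair is P_2–P_4 with squared distance 170. The circle on this segment as diameter has centre (0.5, 1.5) and r² = 170/4 = 42.5.
Check P_1: distance² to centre = 12.5 ≤ 42.5, so it lies inside.
All remaining points lie in this disk, and no smaller disk contains both endpoints, so this is the minimum enclosing circle.
r = √(42.5) ≈ 6.52.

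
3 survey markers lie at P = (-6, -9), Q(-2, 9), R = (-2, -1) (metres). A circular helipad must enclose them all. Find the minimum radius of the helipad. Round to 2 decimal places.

Side lengths²: PQ² = 340, PR² = 80, QR² = 100.
Since PQ² = 340 ≥ 100 + 80 = 180, the angle opposite PQ is not acute, so the smallest enclosing circle has PQ as diameter.
Centre = midpoint of PQ = (-4, 0), r² = 340/4 = 85.
r = √85 ≈ 9.22.

9.22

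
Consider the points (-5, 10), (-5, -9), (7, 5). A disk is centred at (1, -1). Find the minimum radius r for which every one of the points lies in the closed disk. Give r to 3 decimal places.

12.530

The required radius is the distance from (1, -1) to the farthest point.
Squared distances: 157, 100, 72.
Maximum is 157, attained at (-5, 10).
r = √157 ≈ 12.530.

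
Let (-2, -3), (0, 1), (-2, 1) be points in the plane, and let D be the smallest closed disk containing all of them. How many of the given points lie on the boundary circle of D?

Call the three points A, B, C in the order given.
Side lengths²: AB² = 20, AC² = 16, BC² = 4.
Since AB² = 20 ≥ 16 + 4 = 20, the angle opposite AB is not acute, so the smallest enclosing circle has AB as diameter.
Centre = midpoint of AB = (-1, -1), r² = 20/4 = 5.
The points at distance exactly r from the centre are (-2, -3), (0, 1), (-2, 1) — 3 points.

3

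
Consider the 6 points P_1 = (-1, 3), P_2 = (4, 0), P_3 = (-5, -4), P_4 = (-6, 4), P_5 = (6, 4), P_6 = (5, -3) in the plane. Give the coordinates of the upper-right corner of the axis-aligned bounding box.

(6, 4)

x-range [-6, 6], y-range [-4, 4].
The upper-right corner is (6, 4).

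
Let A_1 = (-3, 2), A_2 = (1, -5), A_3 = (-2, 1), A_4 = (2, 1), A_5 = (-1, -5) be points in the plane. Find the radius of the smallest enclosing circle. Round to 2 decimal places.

The minimum enclosing circle of a finite set is fixed by two of the points (as a diameter) or three (as a circumcircle).
The farthest pair is A_1–A_2 with squared distance 65. The circle on this segment as diameter has centre (-1, -1.5) and r² = 65/4 = 16.25.
Check A_3: distance² to centre = 7.25 ≤ 16.25, so it lies inside.
All remaining points lie in this disk, and no smaller disk contains both endpoints, so this is the minimum enclosing circle.
r = √(16.25) ≈ 4.03.

4.03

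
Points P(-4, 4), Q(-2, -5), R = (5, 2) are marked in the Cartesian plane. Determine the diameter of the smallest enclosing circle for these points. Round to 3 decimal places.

Side lengths²: PQ² = 85, PR² = 85, QR² = 98.
Since QR² = 98 < 85 + 85 = 170, the triangle is acute, so the smallest enclosing circle is the circumcircle.
Circumcentre = (-3/22, 3/22), r² = 7225/242.
Diameter = 2r = 2√(7225/242) ≈ 10.928.

10.928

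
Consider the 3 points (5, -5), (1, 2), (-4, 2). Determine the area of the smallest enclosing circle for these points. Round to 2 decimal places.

Call the three points A, B, C in the order given.
Side lengths²: AB² = 65, AC² = 130, BC² = 25.
Since AC² = 130 ≥ 65 + 25 = 90, the angle opposite AC is not acute, so the smallest enclosing circle has AC as diameter.
Centre = midpoint of AC = (0.5, -1.5), r² = 130/4 = 32.5.
Area = π·r² = π·32.5 ≈ 102.10.

102.10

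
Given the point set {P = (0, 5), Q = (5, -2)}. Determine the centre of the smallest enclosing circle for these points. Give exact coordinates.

(2.5, 1.5)

The smallest circle enclosing two points has them as diameter endpoints.
Centre = midpoint = (2.5, 1.5); r² = |PQ|²/4 = 74/4 = 18.5.
Centre = (2.5, 1.5).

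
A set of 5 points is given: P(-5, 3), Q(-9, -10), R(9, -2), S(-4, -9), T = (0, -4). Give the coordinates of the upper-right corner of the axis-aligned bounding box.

(9, 3)

x-range [-9, 9], y-range [-10, 3].
The upper-right corner is (9, 3).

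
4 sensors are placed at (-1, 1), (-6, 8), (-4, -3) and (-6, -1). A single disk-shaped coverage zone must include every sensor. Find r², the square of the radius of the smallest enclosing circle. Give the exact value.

A smallest enclosing disk is always determined by at most three of the input points on its boundary.
The farthest pair is (-6, 8)–(-4, -3) with squared distance 125. The circle on this segment as diameter has centre (-5, 2.5) and r² = 125/4 = 31.25.
Check (-1, 1): distance² to centre = 18.25 ≤ 31.25, so it lies inside.
All remaining points lie in this disk, and no smaller disk contains both endpoints, so this is the minimum enclosing circle.

31.25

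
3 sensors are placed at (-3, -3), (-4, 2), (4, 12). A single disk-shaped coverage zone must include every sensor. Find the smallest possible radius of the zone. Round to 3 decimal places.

8.276

Call the three points A, B, C in the order given.
Side lengths²: AB² = 26, AC² = 274, BC² = 164.
Since AC² = 274 ≥ 164 + 26 = 190, the angle opposite AC is not acute, so the smallest enclosing circle has AC as diameter.
Centre = midpoint of AC = (0.5, 4.5), r² = 274/4 = 68.5.
r = √(68.5) ≈ 8.276.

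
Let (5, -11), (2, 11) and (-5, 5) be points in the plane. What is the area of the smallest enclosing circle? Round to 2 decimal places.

Call the three points A, B, C in the order given.
Side lengths²: AB² = 493, AC² = 356, BC² = 85.
Since AB² = 493 ≥ 356 + 85 = 441, the angle opposite AB is not acute, so the smallest enclosing circle has AB as diameter.
Centre = midpoint of AB = (3.5, 0), r² = 493/4 = 123.25.
Area = π·r² = π·123.25 ≈ 387.20.

387.20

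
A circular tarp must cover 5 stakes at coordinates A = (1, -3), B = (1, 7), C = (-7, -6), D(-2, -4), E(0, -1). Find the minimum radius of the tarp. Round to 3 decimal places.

7.632

The minimum enclosing circle of a finite set is fixed by two of the points (as a diameter) or three (as a circumcircle).
The farthest pair is B–C with squared distance 233. The circle on this segment as diameter has centre (-3, 0.5) and r² = 233/4 = 58.25.
Check A: distance² to centre = 28.25 ≤ 58.25, so it lies inside.
All remaining points lie in this disk, and no smaller disk contains both endpoints, so this is the minimum enclosing circle.
r = √(58.25) ≈ 7.632.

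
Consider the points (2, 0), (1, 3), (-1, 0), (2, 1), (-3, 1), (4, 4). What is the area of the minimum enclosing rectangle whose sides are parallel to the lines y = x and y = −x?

In coordinates u = x + y, v = x − y the rectangle is axis-aligned; the map (x,y)→(u,v) scales areas by 2.
u-values: 2, 4, -1, 3, -2, 8; range = 8 − (-2) = 10.
v-values: 2, -2, -1, 1, -4, 0; range = 2 − (-4) = 6.
Area = (10 × 6) / 2 = 30.

30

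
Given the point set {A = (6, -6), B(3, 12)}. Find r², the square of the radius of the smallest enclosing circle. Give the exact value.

83.25

The smallest circle enclosing two points has them as diameter endpoints.
Centre = midpoint = (4.5, 3); r² = |AB|²/4 = 333/4 = 83.25.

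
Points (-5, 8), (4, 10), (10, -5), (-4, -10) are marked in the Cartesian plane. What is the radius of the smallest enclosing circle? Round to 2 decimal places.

10.78

The minimum enclosing circle of a finite set is fixed by two of the points (as a diameter) or three (as a circumcircle).
The minimum enclosing circle is determined by three boundary points: (4, 10), (10, -5), (-4, -10).
Their circumcentre is (0.375, -0.15) with r² = 116.163125.
The farthest remaining point (-5, 8) is at distance² 95.313125 ≤ 116.163125.
r = √(116.163125) ≈ 10.78.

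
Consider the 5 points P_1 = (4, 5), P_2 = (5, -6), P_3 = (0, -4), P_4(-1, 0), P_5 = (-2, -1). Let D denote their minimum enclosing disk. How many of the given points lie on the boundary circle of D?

The minimum enclosing circle is determined by three boundary points: P_1, P_2, P_5.
Their circumcentre is (43/12, -7/12) with r² = 2257/72.
The farthest remaining point P_3 is at distance² 1765/72 ≤ 2257/72.
The points at distance exactly r from the centre are P_1, P_2, P_5 — 3 points.

3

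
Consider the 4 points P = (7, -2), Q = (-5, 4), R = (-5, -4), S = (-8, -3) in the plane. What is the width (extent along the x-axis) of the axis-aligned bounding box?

max x = 7, min x = -8, so width = 15.

15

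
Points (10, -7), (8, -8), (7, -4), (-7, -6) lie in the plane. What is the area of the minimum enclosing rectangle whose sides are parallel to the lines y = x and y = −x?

In coordinates u = x + y, v = x − y the rectangle is axis-aligned; the map (x,y)→(u,v) scales areas by 2.
u-values: 3, 0, 3, -13; range = 3 − (-13) = 16.
v-values: 17, 16, 11, -1; range = 17 − (-1) = 18.
Area = (16 × 18) / 2 = 144.

144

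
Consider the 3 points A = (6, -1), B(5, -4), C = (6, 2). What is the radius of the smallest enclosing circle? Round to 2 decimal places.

3.04

Side lengths²: AB² = 10, AC² = 9, BC² = 37.
Since BC² = 37 ≥ 10 + 9 = 19, the angle opposite BC is not acute, so the smallest enclosing circle has BC as diameter.
Centre = midpoint of BC = (5.5, -1), r² = 37/4 = 9.25.
r = √(9.25) ≈ 3.04.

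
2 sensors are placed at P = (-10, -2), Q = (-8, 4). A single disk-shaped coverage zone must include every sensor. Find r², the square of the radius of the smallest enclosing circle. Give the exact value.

The smallest circle enclosing two points has them as diameter endpoints.
Centre = midpoint = (-9, 1); r² = |PQ|²/4 = 40/4 = 10.

10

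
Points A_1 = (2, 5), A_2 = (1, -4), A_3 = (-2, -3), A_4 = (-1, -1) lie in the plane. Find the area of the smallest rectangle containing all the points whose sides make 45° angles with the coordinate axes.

In coordinates u = x + y, v = x − y the rectangle is axis-aligned; the map (x,y)→(u,v) scales areas by 2.
u-values: 7, -3, -5, -2; range = 7 − (-5) = 12.
v-values: -3, 5, 1, 0; range = 5 − (-3) = 8.
Area = (12 × 8) / 2 = 48.

48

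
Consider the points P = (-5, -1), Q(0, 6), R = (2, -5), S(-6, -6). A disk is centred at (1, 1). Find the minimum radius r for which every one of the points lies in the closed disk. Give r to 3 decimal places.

The required radius is the distance from (1, 1) to the farthest point.
Squared distances: 40, 26, 37, 98.
Maximum is 98, attained at S.
r = √98 ≈ 9.899.

9.899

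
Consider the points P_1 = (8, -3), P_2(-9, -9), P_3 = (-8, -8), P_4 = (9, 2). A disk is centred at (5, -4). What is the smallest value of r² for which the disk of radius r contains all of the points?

221

The required radius is the distance from (5, -4) to the farthest point.
Squared distances: 10, 221, 185, 52.
Maximum is 221, attained at P_2.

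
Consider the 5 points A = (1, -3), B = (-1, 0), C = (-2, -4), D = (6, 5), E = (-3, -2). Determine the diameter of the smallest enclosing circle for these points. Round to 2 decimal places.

A smallest enclosing disk is always determined by at most three of the input points on its boundary.
The farthest pair is C–D with squared distance 145. The circle on this segment as diameter has centre (2, 0.5) and r² = 145/4 = 36.25.
Check A: distance² to centre = 13.25 ≤ 36.25, so it lies inside.
All remaining points lie in this disk, and no smaller disk contains both endpoints, so this is the minimum enclosing circle.
Diameter = 2r = 2√(36.25) ≈ 12.04.

12.04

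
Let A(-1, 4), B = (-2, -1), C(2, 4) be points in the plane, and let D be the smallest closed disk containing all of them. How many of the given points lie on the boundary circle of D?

2

Side lengths²: AB² = 26, AC² = 9, BC² = 41.
Since BC² = 41 ≥ 26 + 9 = 35, the angle opposite BC is not acute, so the smallest enclosing circle has BC as diameter.
Centre = midpoint of BC = (0, 1.5), r² = 41/4 = 10.25.
The points at distance exactly r from the centre are B, C — 2 points.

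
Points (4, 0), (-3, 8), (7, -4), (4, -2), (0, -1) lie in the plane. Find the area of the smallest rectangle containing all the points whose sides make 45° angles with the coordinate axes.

In coordinates u = x + y, v = x − y the rectangle is axis-aligned; the map (x,y)→(u,v) scales areas by 2.
u-values: 4, 5, 3, 2, -1; range = 5 − (-1) = 6.
v-values: 4, -11, 11, 6, 1; range = 11 − (-11) = 22.
Area = (6 × 22) / 2 = 66.

66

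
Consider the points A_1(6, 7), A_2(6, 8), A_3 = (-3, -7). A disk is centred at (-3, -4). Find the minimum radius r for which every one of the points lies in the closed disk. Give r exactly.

15

The required radius is the distance from (-3, -4) to the farthest point.
Squared distances: 202, 225, 9.
Maximum is 225, attained at A_2.
r = √225 = 15.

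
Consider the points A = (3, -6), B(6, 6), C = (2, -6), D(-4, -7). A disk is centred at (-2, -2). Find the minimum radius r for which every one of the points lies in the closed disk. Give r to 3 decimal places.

The required radius is the distance from (-2, -2) to the farthest point.
Squared distances: 41, 128, 32, 29.
Maximum is 128, attained at B.
r = √128 ≈ 11.314.

11.314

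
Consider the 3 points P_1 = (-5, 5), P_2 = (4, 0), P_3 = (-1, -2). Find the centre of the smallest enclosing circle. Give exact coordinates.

(-0.5, 2.5)

Side lengths²: P_1P_2² = 106, P_1P_3² = 65, P_2P_3² = 29.
Since P_1P_2² = 106 ≥ 65 + 29 = 94, the angle opposite P_1P_2 is not acute, so the smallest enclosing circle has P_1P_2 as diameter.
Centre = midpoint of P_1P_2 = (-0.5, 2.5), r² = 106/4 = 26.5.
Centre = (-0.5, 2.5).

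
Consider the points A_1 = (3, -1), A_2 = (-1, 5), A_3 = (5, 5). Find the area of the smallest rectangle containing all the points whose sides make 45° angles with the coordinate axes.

40

In coordinates u = x + y, v = x − y the rectangle is axis-aligned; the map (x,y)→(u,v) scales areas by 2.
u-values: 2, 4, 10; range = 10 − 2 = 8.
v-values: 4, -6, 0; range = 4 − (-6) = 10.
Area = (8 × 10) / 2 = 40.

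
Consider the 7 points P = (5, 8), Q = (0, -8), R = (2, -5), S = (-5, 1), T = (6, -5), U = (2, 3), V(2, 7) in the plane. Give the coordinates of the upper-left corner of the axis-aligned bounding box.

x-range [-5, 6], y-range [-8, 8].
The upper-left corner is (-5, 8).

(-5, 8)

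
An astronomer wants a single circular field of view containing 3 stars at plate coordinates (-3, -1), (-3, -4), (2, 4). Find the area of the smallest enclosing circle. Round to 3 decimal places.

Call the three points A, B, C in the order given.
Side lengths²: AB² = 9, AC² = 50, BC² = 89.
Since BC² = 89 ≥ 50 + 9 = 59, the angle opposite BC is not acute, so the smallest enclosing circle has BC as diameter.
Centre = midpoint of BC = (-0.5, 0), r² = 89/4 = 22.25.
Area = π·r² = π·22.25 ≈ 69.900.

69.900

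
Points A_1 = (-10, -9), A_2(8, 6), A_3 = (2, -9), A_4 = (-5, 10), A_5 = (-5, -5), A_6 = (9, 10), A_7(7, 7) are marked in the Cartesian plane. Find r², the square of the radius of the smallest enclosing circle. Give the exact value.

180.5

The minimum enclosing circle of a finite set is fixed by two of the points (as a diameter) or three (as a circumcircle).
The farthest pair is A_1–A_6 with squared distance 722. The circle on this segment as diameter has centre (-0.5, 0.5) and r² = 722/4 = 180.5.
Check A_2: distance² to centre = 102.5 ≤ 180.5, so it lies inside.
All remaining points lie in this disk, and no smaller disk contains both endpoints, so this is the minimum enclosing circle.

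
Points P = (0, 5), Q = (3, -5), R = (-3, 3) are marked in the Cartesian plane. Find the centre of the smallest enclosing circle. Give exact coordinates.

(11/9, -1/12)

Side lengths²: PQ² = 109, PR² = 13, QR² = 100.
Since PQ² = 109 < 100 + 13 = 113, the triangle is acute, so the smallest enclosing circle is the circumcircle.
Circumcentre = (11/9, -1/12), r² = 35425/1296.
Centre = (11/9, -1/12).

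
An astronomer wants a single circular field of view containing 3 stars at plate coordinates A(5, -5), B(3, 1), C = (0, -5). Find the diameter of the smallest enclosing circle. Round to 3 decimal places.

7.071

Side lengths²: AB² = 40, AC² = 25, BC² = 45.
Since BC² = 45 < 40 + 25 = 65, the triangle is acute, so the smallest enclosing circle is the circumcircle.
Circumcentre = (2.5, -2.5), r² = 12.5.
Diameter = 2r = 2√(12.5) ≈ 7.071.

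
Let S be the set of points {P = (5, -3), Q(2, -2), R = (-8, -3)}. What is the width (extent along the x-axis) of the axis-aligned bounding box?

max x = 5, min x = -8, so width = 13.

13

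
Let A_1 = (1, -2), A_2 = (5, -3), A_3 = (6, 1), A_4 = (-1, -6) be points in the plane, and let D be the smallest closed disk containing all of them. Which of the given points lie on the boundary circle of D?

The minimum enclosing circle of a finite set is fixed by two of the points (as a diameter) or three (as a circumcircle).
The farthest pair is A_3–A_4 with squared distance 98. The circle on this segment as diameter has centre (2.5, -2.5) and r² = 98/4 = 24.5.
Check A_1: distance² to centre = 2.5 ≤ 24.5, so it lies inside.
All remaining points lie in this disk, and no smaller disk contains both endpoints, so this is the minimum enclosing circle.
The points at distance exactly r from the centre are A_3, A_4 — 2 points.

A_3, A_4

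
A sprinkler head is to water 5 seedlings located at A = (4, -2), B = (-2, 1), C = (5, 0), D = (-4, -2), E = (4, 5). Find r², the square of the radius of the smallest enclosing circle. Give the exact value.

A smallest enclosing disk is always determined by at most three of the input points on its boundary.
The farthest pair is D–E with squared distance 113. The circle on this segment as diameter has centre (0, 1.5) and r² = 113/4 = 28.25.
Check A: distance² to centre = 28.25 ≤ 28.25, so it lies inside.
All remaining points lie in this disk, and no smaller disk contains both endpoints, so this is the minimum enclosing circle.

28.25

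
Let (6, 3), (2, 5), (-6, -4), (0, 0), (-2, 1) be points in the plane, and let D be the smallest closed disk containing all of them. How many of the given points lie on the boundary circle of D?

The minimum enclosing circle of a finite set is fixed by two of the points (as a diameter) or three (as a circumcircle).
The farthest pair is (6, 3)–(-6, -4) with squared distance 193. The circle on this segment as diameter has centre (0, -0.5) and r² = 193/4 = 48.25.
Check (2, 5): distance² to centre = 34.25 ≤ 48.25, so it lies inside.
All remaining points lie in this disk, and no smaller disk contains both endpoints, so this is the minimum enclosing circle.
The points at distance exactly r from the centre are (6, 3), (-6, -4) — 2 points.

2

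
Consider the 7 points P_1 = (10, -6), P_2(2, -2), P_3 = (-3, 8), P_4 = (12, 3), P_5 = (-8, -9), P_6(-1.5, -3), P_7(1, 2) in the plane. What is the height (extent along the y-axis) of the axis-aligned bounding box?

17

max y = 8, min y = -9, so height = 17.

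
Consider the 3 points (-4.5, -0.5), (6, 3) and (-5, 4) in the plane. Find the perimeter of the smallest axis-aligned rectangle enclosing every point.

Width = max x − min x = 6 − (-5) = 11.
Height = max y − min y = 4 − (-0.5) = 4.5.
Perimeter = 2(11 + 4.5) = 31.

31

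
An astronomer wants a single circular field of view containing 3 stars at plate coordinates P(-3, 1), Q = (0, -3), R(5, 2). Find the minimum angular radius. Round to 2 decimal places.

4.07

Side lengths²: PQ² = 25, PR² = 65, QR² = 50.
Since PR² = 65 < 50 + 25 = 75, the triangle is acute, so the smallest enclosing circle is the circumcircle.
Circumcentre = (15/14, 13/14), r² = 1625/98.
r = √(1625/98) ≈ 4.07.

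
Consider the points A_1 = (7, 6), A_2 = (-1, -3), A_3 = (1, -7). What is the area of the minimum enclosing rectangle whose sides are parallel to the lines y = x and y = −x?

66.5

In coordinates u = x + y, v = x − y the rectangle is axis-aligned; the map (x,y)→(u,v) scales areas by 2.
u-values: 13, -4, -6; range = 13 − (-6) = 19.
v-values: 1, 2, 8; range = 8 − 1 = 7.
Area = (19 × 7) / 2 = 66.5.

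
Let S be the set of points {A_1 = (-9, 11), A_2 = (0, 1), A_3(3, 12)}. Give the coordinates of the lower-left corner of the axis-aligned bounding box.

(-9, 1)

x-range [-9, 3], y-range [1, 12].
The lower-left corner is (-9, 1).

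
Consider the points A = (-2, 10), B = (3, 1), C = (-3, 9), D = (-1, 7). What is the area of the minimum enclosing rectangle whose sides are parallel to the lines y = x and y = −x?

In coordinates u = x + y, v = x − y the rectangle is axis-aligned; the map (x,y)→(u,v) scales areas by 2.
u-values: 8, 4, 6, 6; range = 8 − 4 = 4.
v-values: -12, 2, -12, -8; range = 2 − (-12) = 14.
Area = (4 × 14) / 2 = 28.

28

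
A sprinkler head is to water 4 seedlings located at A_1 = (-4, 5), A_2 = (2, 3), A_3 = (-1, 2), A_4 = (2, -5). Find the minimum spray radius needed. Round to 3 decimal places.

The farthest pair is A_1–A_4 with squared distance 136. The circle on this segment as diameter has centre (-1, 0) and r² = 136/4 = 34.
Check A_2: distance² to centre = 18 ≤ 34, so it lies inside.
All remaining points lie in this disk, and no smaller disk contains both endpoints, so this is the minimum enclosing circle.
r = √34 ≈ 5.831.

5.831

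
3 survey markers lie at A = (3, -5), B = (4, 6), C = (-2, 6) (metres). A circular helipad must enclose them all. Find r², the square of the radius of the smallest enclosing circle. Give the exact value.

Side lengths²: AB² = 122, AC² = 146, BC² = 36.
Since AC² = 146 < 122 + 36 = 158, the triangle is acute, so the smallest enclosing circle is the circumcircle.
Circumcentre = (1, 8/11), r² = 4453/121.

4453/121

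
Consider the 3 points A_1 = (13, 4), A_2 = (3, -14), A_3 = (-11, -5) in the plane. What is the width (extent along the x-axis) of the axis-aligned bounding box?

max x = 13, min x = -11, so width = 24.

24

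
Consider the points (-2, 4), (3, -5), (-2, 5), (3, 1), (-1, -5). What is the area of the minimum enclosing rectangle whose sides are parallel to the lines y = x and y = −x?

75

In coordinates u = x + y, v = x − y the rectangle is axis-aligned; the map (x,y)→(u,v) scales areas by 2.
u-values: 2, -2, 3, 4, -6; range = 4 − (-6) = 10.
v-values: -6, 8, -7, 2, 4; range = 8 − (-7) = 15.
Area = (10 × 15) / 2 = 75.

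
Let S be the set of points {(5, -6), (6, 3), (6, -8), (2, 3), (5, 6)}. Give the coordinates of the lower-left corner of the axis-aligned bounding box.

(2, -8)

x-range [2, 6], y-range [-8, 6].
The lower-left corner is (2, -8).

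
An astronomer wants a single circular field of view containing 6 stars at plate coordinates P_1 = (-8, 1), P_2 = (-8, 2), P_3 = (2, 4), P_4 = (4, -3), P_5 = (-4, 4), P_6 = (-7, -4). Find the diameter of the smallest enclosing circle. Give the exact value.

13

By Welzl's lemma the MEC is supported by two points (diametrically opposite) or three points (on a circumcircle).
The farthest pair is P_2–P_4 with squared distance 169. The circle on this segment as diameter has centre (-2, -0.5) and r² = 169/4 = 42.25.
Check P_1: distance² to centre = 38.25 ≤ 42.25, so it lies inside.
All remaining points lie in this disk, and no smaller disk contains both endpoints, so this is the minimum enclosing circle.
Diameter = 2r = 2√(42.25) = 13.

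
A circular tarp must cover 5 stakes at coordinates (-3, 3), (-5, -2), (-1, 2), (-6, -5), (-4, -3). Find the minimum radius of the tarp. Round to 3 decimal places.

The minimum enclosing circle is determined by three boundary points: (-3, 3), (-1, 2), (-6, -5).
Their circumcentre is (-147/38, -47/38) with r² = 13505/722.
The farthest remaining point (-4, -3) is at distance² 2257/722 ≤ 13505/722.
r = √(13505/722) ≈ 4.325.

4.325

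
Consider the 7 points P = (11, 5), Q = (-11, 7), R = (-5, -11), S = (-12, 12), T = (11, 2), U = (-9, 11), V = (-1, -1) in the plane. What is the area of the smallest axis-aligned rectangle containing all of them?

x ranges over [-12, 11], width 23.
y ranges over [-11, 12], height 23.
Area = 23 × 23 = 529.

529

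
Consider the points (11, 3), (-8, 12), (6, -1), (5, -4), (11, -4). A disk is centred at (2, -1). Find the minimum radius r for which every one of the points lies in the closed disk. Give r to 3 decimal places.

16.401

The required radius is the distance from (2, -1) to the farthest point.
Squared distances: 97, 269, 16, 18, 90.
Maximum is 269, attained at (-8, 12).
r = √269 ≈ 16.401.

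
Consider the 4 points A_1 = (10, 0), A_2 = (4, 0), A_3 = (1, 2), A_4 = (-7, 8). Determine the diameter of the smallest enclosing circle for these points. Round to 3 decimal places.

18.788

A smallest enclosing disk is always determined by at most three of the input points on its boundary.
The farthest pair is A_1–A_4 with squared distance 353. The circle on this segment as diameter has centre (1.5, 4) and r² = 353/4 = 88.25.
Check A_2: distance² to centre = 22.25 ≤ 88.25, so it lies inside.
All remaining points lie in this disk, and no smaller disk contains both endpoints, so this is the minimum enclosing circle.
Diameter = 2r = 2√(88.25) ≈ 18.788.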